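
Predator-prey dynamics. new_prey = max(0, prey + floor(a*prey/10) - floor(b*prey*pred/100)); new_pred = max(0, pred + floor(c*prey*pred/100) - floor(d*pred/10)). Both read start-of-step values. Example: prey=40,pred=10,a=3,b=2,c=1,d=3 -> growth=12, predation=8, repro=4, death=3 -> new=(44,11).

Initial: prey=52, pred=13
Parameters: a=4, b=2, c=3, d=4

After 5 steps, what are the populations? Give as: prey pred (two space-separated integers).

Step 1: prey: 52+20-13=59; pred: 13+20-5=28
Step 2: prey: 59+23-33=49; pred: 28+49-11=66
Step 3: prey: 49+19-64=4; pred: 66+97-26=137
Step 4: prey: 4+1-10=0; pred: 137+16-54=99
Step 5: prey: 0+0-0=0; pred: 99+0-39=60

Answer: 0 60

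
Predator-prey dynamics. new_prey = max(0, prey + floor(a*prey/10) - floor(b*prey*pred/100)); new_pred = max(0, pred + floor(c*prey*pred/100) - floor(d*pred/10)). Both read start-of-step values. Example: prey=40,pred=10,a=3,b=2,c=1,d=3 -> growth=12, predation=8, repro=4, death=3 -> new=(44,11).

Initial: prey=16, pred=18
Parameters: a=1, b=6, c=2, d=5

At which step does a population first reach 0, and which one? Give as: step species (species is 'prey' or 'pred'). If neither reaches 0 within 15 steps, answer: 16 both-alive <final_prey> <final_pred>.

Answer: 1 prey

Derivation:
Step 1: prey: 16+1-17=0; pred: 18+5-9=14
First extinction: prey at step 1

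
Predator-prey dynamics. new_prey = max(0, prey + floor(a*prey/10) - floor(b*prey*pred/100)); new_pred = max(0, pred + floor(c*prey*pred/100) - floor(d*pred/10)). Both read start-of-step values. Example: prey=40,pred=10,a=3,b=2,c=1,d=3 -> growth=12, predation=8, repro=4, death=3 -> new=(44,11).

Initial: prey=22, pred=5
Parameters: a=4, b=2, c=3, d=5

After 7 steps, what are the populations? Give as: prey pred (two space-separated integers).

Answer: 0 116

Derivation:
Step 1: prey: 22+8-2=28; pred: 5+3-2=6
Step 2: prey: 28+11-3=36; pred: 6+5-3=8
Step 3: prey: 36+14-5=45; pred: 8+8-4=12
Step 4: prey: 45+18-10=53; pred: 12+16-6=22
Step 5: prey: 53+21-23=51; pred: 22+34-11=45
Step 6: prey: 51+20-45=26; pred: 45+68-22=91
Step 7: prey: 26+10-47=0; pred: 91+70-45=116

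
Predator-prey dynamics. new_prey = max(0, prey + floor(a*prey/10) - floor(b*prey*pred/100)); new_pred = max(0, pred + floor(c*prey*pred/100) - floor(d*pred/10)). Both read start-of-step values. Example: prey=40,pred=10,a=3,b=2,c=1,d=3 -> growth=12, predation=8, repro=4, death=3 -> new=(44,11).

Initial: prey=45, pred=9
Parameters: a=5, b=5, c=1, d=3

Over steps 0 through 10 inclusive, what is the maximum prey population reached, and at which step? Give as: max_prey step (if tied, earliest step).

Answer: 47 1

Derivation:
Step 1: prey: 45+22-20=47; pred: 9+4-2=11
Step 2: prey: 47+23-25=45; pred: 11+5-3=13
Step 3: prey: 45+22-29=38; pred: 13+5-3=15
Step 4: prey: 38+19-28=29; pred: 15+5-4=16
Step 5: prey: 29+14-23=20; pred: 16+4-4=16
Step 6: prey: 20+10-16=14; pred: 16+3-4=15
Step 7: prey: 14+7-10=11; pred: 15+2-4=13
Step 8: prey: 11+5-7=9; pred: 13+1-3=11
Step 9: prey: 9+4-4=9; pred: 11+0-3=8
Step 10: prey: 9+4-3=10; pred: 8+0-2=6
Max prey = 47 at step 1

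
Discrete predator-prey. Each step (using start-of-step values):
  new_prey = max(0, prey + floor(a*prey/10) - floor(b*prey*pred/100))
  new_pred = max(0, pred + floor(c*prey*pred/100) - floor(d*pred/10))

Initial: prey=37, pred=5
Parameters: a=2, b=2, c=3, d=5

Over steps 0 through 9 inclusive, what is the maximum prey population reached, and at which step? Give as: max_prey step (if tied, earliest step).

Answer: 43 2

Derivation:
Step 1: prey: 37+7-3=41; pred: 5+5-2=8
Step 2: prey: 41+8-6=43; pred: 8+9-4=13
Step 3: prey: 43+8-11=40; pred: 13+16-6=23
Step 4: prey: 40+8-18=30; pred: 23+27-11=39
Step 5: prey: 30+6-23=13; pred: 39+35-19=55
Step 6: prey: 13+2-14=1; pred: 55+21-27=49
Step 7: prey: 1+0-0=1; pred: 49+1-24=26
Step 8: prey: 1+0-0=1; pred: 26+0-13=13
Step 9: prey: 1+0-0=1; pred: 13+0-6=7
Max prey = 43 at step 2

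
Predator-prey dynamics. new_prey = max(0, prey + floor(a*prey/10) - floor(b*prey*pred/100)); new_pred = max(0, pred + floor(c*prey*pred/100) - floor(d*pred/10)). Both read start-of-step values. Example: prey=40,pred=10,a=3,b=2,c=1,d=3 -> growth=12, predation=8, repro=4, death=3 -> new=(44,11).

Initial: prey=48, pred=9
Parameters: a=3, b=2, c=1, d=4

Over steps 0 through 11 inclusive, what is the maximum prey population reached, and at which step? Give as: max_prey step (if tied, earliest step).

Step 1: prey: 48+14-8=54; pred: 9+4-3=10
Step 2: prey: 54+16-10=60; pred: 10+5-4=11
Step 3: prey: 60+18-13=65; pred: 11+6-4=13
Step 4: prey: 65+19-16=68; pred: 13+8-5=16
Step 5: prey: 68+20-21=67; pred: 16+10-6=20
Step 6: prey: 67+20-26=61; pred: 20+13-8=25
Step 7: prey: 61+18-30=49; pred: 25+15-10=30
Step 8: prey: 49+14-29=34; pred: 30+14-12=32
Step 9: prey: 34+10-21=23; pred: 32+10-12=30
Step 10: prey: 23+6-13=16; pred: 30+6-12=24
Step 11: prey: 16+4-7=13; pred: 24+3-9=18
Max prey = 68 at step 4

Answer: 68 4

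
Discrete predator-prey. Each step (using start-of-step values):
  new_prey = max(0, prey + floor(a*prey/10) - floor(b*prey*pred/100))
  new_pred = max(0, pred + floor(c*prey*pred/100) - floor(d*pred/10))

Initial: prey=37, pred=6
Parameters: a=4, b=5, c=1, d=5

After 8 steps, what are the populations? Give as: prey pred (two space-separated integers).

Answer: 77 12

Derivation:
Step 1: prey: 37+14-11=40; pred: 6+2-3=5
Step 2: prey: 40+16-10=46; pred: 5+2-2=5
Step 3: prey: 46+18-11=53; pred: 5+2-2=5
Step 4: prey: 53+21-13=61; pred: 5+2-2=5
Step 5: prey: 61+24-15=70; pred: 5+3-2=6
Step 6: prey: 70+28-21=77; pred: 6+4-3=7
Step 7: prey: 77+30-26=81; pred: 7+5-3=9
Step 8: prey: 81+32-36=77; pred: 9+7-4=12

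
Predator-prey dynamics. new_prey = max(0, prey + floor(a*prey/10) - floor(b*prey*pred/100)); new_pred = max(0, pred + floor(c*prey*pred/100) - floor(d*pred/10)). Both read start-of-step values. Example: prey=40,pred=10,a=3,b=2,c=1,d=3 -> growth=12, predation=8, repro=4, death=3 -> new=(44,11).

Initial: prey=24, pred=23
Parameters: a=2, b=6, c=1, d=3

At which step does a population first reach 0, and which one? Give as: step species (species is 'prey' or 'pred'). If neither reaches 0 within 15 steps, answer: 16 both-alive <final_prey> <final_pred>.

Answer: 1 prey

Derivation:
Step 1: prey: 24+4-33=0; pred: 23+5-6=22
First extinction: prey at step 1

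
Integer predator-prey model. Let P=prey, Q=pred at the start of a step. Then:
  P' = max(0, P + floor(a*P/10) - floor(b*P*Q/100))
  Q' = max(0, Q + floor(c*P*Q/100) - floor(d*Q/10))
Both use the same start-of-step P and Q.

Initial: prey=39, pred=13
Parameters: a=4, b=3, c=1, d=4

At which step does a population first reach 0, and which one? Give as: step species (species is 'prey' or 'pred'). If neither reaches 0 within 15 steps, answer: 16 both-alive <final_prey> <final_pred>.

Step 1: prey: 39+15-15=39; pred: 13+5-5=13
Steps 2-15: state stable at prey=39, pred=13 (no change)
No extinction within 15 steps

Answer: 16 both-alive 39 13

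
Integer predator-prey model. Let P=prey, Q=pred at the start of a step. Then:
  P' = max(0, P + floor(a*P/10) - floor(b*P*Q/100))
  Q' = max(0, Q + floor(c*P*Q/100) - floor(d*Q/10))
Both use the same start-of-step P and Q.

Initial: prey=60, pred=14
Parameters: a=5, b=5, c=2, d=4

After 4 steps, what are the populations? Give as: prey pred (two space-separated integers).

Answer: 0 20

Derivation:
Step 1: prey: 60+30-42=48; pred: 14+16-5=25
Step 2: prey: 48+24-60=12; pred: 25+24-10=39
Step 3: prey: 12+6-23=0; pred: 39+9-15=33
Step 4: prey: 0+0-0=0; pred: 33+0-13=20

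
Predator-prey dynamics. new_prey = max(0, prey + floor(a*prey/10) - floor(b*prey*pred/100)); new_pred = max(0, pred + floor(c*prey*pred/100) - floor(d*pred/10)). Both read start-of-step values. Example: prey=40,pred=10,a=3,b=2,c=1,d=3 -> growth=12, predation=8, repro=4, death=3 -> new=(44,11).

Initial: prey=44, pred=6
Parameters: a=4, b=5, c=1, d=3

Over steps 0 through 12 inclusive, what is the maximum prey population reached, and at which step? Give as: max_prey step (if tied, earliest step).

Step 1: prey: 44+17-13=48; pred: 6+2-1=7
Step 2: prey: 48+19-16=51; pred: 7+3-2=8
Step 3: prey: 51+20-20=51; pred: 8+4-2=10
Step 4: prey: 51+20-25=46; pred: 10+5-3=12
Step 5: prey: 46+18-27=37; pred: 12+5-3=14
Step 6: prey: 37+14-25=26; pred: 14+5-4=15
Step 7: prey: 26+10-19=17; pred: 15+3-4=14
Step 8: prey: 17+6-11=12; pred: 14+2-4=12
Step 9: prey: 12+4-7=9; pred: 12+1-3=10
Step 10: prey: 9+3-4=8; pred: 10+0-3=7
Step 11: prey: 8+3-2=9; pred: 7+0-2=5
Step 12: prey: 9+3-2=10; pred: 5+0-1=4
Max prey = 51 at step 2

Answer: 51 2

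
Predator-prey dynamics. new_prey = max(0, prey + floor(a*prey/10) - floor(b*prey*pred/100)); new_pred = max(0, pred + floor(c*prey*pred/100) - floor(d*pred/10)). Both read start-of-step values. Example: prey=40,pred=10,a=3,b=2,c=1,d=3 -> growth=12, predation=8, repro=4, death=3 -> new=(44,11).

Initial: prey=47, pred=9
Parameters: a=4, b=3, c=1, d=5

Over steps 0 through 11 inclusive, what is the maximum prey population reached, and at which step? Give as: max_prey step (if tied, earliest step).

Answer: 81 5

Derivation:
Step 1: prey: 47+18-12=53; pred: 9+4-4=9
Step 2: prey: 53+21-14=60; pred: 9+4-4=9
Step 3: prey: 60+24-16=68; pred: 9+5-4=10
Step 4: prey: 68+27-20=75; pred: 10+6-5=11
Step 5: prey: 75+30-24=81; pred: 11+8-5=14
Step 6: prey: 81+32-34=79; pred: 14+11-7=18
Step 7: prey: 79+31-42=68; pred: 18+14-9=23
Step 8: prey: 68+27-46=49; pred: 23+15-11=27
Step 9: prey: 49+19-39=29; pred: 27+13-13=27
Step 10: prey: 29+11-23=17; pred: 27+7-13=21
Step 11: prey: 17+6-10=13; pred: 21+3-10=14
Max prey = 81 at step 5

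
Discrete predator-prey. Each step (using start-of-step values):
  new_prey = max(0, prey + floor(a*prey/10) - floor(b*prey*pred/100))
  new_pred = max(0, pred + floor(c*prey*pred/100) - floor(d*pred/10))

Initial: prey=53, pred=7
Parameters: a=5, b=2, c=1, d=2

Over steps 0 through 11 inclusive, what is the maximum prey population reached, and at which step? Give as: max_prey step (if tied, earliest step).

Step 1: prey: 53+26-7=72; pred: 7+3-1=9
Step 2: prey: 72+36-12=96; pred: 9+6-1=14
Step 3: prey: 96+48-26=118; pred: 14+13-2=25
Step 4: prey: 118+59-59=118; pred: 25+29-5=49
Step 5: prey: 118+59-115=62; pred: 49+57-9=97
Step 6: prey: 62+31-120=0; pred: 97+60-19=138
Step 7: prey: 0+0-0=0; pred: 138+0-27=111
Step 8: prey: 0+0-0=0; pred: 111+0-22=89
Step 9: prey: 0+0-0=0; pred: 89+0-17=72
Step 10: prey: 0+0-0=0; pred: 72+0-14=58
Step 11: prey: 0+0-0=0; pred: 58+0-11=47
Max prey = 118 at step 3

Answer: 118 3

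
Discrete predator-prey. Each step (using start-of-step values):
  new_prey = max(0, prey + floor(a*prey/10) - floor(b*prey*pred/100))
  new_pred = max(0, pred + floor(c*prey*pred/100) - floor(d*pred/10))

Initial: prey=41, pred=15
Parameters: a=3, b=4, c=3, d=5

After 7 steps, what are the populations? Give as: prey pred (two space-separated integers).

Step 1: prey: 41+12-24=29; pred: 15+18-7=26
Step 2: prey: 29+8-30=7; pred: 26+22-13=35
Step 3: prey: 7+2-9=0; pred: 35+7-17=25
Step 4: prey: 0+0-0=0; pred: 25+0-12=13
Step 5: prey: 0+0-0=0; pred: 13+0-6=7
Step 6: prey: 0+0-0=0; pred: 7+0-3=4
Step 7: prey: 0+0-0=0; pred: 4+0-2=2

Answer: 0 2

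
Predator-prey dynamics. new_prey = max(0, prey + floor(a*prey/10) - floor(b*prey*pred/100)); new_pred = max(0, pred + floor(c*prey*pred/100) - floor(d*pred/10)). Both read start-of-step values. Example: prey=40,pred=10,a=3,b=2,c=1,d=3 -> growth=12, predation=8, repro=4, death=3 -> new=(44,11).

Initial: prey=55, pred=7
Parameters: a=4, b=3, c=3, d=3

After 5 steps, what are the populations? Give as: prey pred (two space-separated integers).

Answer: 0 70

Derivation:
Step 1: prey: 55+22-11=66; pred: 7+11-2=16
Step 2: prey: 66+26-31=61; pred: 16+31-4=43
Step 3: prey: 61+24-78=7; pred: 43+78-12=109
Step 4: prey: 7+2-22=0; pred: 109+22-32=99
Step 5: prey: 0+0-0=0; pred: 99+0-29=70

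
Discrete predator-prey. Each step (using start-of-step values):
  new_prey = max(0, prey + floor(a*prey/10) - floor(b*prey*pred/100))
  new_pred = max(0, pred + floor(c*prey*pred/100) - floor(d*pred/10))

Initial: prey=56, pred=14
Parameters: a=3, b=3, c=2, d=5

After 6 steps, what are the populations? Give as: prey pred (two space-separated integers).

Step 1: prey: 56+16-23=49; pred: 14+15-7=22
Step 2: prey: 49+14-32=31; pred: 22+21-11=32
Step 3: prey: 31+9-29=11; pred: 32+19-16=35
Step 4: prey: 11+3-11=3; pred: 35+7-17=25
Step 5: prey: 3+0-2=1; pred: 25+1-12=14
Step 6: prey: 1+0-0=1; pred: 14+0-7=7

Answer: 1 7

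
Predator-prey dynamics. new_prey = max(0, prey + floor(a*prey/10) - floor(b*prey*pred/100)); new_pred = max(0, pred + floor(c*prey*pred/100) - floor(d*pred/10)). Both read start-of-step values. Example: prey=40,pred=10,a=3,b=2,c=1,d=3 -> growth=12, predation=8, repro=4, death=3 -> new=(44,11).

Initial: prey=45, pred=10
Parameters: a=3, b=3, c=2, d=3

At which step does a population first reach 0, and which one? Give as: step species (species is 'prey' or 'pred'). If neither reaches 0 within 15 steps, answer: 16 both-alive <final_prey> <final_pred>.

Answer: 5 prey

Derivation:
Step 1: prey: 45+13-13=45; pred: 10+9-3=16
Step 2: prey: 45+13-21=37; pred: 16+14-4=26
Step 3: prey: 37+11-28=20; pred: 26+19-7=38
Step 4: prey: 20+6-22=4; pred: 38+15-11=42
Step 5: prey: 4+1-5=0; pred: 42+3-12=33
First extinction: prey at step 5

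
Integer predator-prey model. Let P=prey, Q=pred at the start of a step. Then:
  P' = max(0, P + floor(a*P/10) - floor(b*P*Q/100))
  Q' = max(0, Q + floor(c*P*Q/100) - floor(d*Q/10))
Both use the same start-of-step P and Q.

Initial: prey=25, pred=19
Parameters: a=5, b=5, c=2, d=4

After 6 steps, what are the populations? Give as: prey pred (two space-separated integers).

Step 1: prey: 25+12-23=14; pred: 19+9-7=21
Step 2: prey: 14+7-14=7; pred: 21+5-8=18
Step 3: prey: 7+3-6=4; pred: 18+2-7=13
Step 4: prey: 4+2-2=4; pred: 13+1-5=9
Step 5: prey: 4+2-1=5; pred: 9+0-3=6
Step 6: prey: 5+2-1=6; pred: 6+0-2=4

Answer: 6 4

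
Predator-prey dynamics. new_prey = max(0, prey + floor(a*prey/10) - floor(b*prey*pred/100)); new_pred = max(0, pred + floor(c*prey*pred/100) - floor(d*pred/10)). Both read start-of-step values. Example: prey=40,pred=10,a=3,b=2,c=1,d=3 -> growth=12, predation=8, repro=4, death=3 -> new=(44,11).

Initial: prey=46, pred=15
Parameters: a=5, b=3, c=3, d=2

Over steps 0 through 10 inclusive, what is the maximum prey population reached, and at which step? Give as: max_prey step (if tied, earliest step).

Step 1: prey: 46+23-20=49; pred: 15+20-3=32
Step 2: prey: 49+24-47=26; pred: 32+47-6=73
Step 3: prey: 26+13-56=0; pred: 73+56-14=115
Step 4: prey: 0+0-0=0; pred: 115+0-23=92
Step 5: prey: 0+0-0=0; pred: 92+0-18=74
Step 6: prey: 0+0-0=0; pred: 74+0-14=60
Step 7: prey: 0+0-0=0; pred: 60+0-12=48
Step 8: prey: 0+0-0=0; pred: 48+0-9=39
Step 9: prey: 0+0-0=0; pred: 39+0-7=32
Step 10: prey: 0+0-0=0; pred: 32+0-6=26
Max prey = 49 at step 1

Answer: 49 1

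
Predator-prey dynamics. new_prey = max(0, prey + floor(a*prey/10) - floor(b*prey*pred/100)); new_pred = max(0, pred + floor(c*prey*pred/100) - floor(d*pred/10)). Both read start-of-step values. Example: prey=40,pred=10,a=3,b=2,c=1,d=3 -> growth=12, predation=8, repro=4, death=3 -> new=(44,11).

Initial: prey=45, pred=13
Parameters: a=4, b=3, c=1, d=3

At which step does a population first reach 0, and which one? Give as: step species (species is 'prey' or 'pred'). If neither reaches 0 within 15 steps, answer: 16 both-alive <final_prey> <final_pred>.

Step 1: prey: 45+18-17=46; pred: 13+5-3=15
Step 2: prey: 46+18-20=44; pred: 15+6-4=17
Step 3: prey: 44+17-22=39; pred: 17+7-5=19
Step 4: prey: 39+15-22=32; pred: 19+7-5=21
Step 5: prey: 32+12-20=24; pred: 21+6-6=21
Step 6: prey: 24+9-15=18; pred: 21+5-6=20
Step 7: prey: 18+7-10=15; pred: 20+3-6=17
Step 8: prey: 15+6-7=14; pred: 17+2-5=14
Step 9: prey: 14+5-5=14; pred: 14+1-4=11
Step 10: prey: 14+5-4=15; pred: 11+1-3=9
Step 11: prey: 15+6-4=17; pred: 9+1-2=8
Step 12: prey: 17+6-4=19; pred: 8+1-2=7
Step 13: prey: 19+7-3=23; pred: 7+1-2=6
Step 14: prey: 23+9-4=28; pred: 6+1-1=6
Step 15: prey: 28+11-5=34; pred: 6+1-1=6
No extinction within 15 steps

Answer: 16 both-alive 34 6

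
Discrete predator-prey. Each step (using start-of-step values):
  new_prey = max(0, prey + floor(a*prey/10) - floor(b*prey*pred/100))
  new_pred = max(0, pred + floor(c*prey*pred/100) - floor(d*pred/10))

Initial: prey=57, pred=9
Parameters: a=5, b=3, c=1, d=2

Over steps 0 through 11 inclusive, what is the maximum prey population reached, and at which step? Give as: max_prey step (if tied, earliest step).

Answer: 78 2

Derivation:
Step 1: prey: 57+28-15=70; pred: 9+5-1=13
Step 2: prey: 70+35-27=78; pred: 13+9-2=20
Step 3: prey: 78+39-46=71; pred: 20+15-4=31
Step 4: prey: 71+35-66=40; pred: 31+22-6=47
Step 5: prey: 40+20-56=4; pred: 47+18-9=56
Step 6: prey: 4+2-6=0; pred: 56+2-11=47
Step 7: prey: 0+0-0=0; pred: 47+0-9=38
Step 8: prey: 0+0-0=0; pred: 38+0-7=31
Step 9: prey: 0+0-0=0; pred: 31+0-6=25
Step 10: prey: 0+0-0=0; pred: 25+0-5=20
Step 11: prey: 0+0-0=0; pred: 20+0-4=16
Max prey = 78 at step 2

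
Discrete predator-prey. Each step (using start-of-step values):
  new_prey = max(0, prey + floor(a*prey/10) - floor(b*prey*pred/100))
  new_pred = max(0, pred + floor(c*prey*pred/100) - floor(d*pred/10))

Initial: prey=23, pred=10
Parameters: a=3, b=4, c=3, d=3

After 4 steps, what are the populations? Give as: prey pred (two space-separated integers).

Answer: 5 20

Derivation:
Step 1: prey: 23+6-9=20; pred: 10+6-3=13
Step 2: prey: 20+6-10=16; pred: 13+7-3=17
Step 3: prey: 16+4-10=10; pred: 17+8-5=20
Step 4: prey: 10+3-8=5; pred: 20+6-6=20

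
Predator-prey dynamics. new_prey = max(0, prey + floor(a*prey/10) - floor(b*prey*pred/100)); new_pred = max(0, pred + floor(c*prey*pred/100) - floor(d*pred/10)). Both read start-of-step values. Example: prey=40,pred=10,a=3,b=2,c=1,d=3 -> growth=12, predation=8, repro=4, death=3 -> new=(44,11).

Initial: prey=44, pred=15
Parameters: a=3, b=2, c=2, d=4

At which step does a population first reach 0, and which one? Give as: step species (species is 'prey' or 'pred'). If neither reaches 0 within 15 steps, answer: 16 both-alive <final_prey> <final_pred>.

Step 1: prey: 44+13-13=44; pred: 15+13-6=22
Step 2: prey: 44+13-19=38; pred: 22+19-8=33
Step 3: prey: 38+11-25=24; pred: 33+25-13=45
Step 4: prey: 24+7-21=10; pred: 45+21-18=48
Step 5: prey: 10+3-9=4; pred: 48+9-19=38
Step 6: prey: 4+1-3=2; pred: 38+3-15=26
Step 7: prey: 2+0-1=1; pred: 26+1-10=17
Step 8: prey: 1+0-0=1; pred: 17+0-6=11
Step 9: prey: 1+0-0=1; pred: 11+0-4=7
Step 10: prey: 1+0-0=1; pred: 7+0-2=5
Step 11: prey: 1+0-0=1; pred: 5+0-2=3
Step 12: prey: 1+0-0=1; pred: 3+0-1=2
Step 13: prey: 1+0-0=1; pred: 2+0-0=2
Steps 14-15: state stable at prey=1, pred=2 (no change)
No extinction within 15 steps

Answer: 16 both-alive 1 2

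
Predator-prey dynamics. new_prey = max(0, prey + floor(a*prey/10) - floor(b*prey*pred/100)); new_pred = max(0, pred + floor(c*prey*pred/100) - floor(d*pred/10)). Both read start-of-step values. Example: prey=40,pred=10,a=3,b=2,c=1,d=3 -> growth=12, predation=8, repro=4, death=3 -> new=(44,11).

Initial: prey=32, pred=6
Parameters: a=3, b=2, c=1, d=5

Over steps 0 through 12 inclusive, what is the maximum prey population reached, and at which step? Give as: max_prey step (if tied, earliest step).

Step 1: prey: 32+9-3=38; pred: 6+1-3=4
Step 2: prey: 38+11-3=46; pred: 4+1-2=3
Step 3: prey: 46+13-2=57; pred: 3+1-1=3
Step 4: prey: 57+17-3=71; pred: 3+1-1=3
Step 5: prey: 71+21-4=88; pred: 3+2-1=4
Step 6: prey: 88+26-7=107; pred: 4+3-2=5
Step 7: prey: 107+32-10=129; pred: 5+5-2=8
Step 8: prey: 129+38-20=147; pred: 8+10-4=14
Step 9: prey: 147+44-41=150; pred: 14+20-7=27
Step 10: prey: 150+45-81=114; pred: 27+40-13=54
Step 11: prey: 114+34-123=25; pred: 54+61-27=88
Step 12: prey: 25+7-44=0; pred: 88+22-44=66
Max prey = 150 at step 9

Answer: 150 9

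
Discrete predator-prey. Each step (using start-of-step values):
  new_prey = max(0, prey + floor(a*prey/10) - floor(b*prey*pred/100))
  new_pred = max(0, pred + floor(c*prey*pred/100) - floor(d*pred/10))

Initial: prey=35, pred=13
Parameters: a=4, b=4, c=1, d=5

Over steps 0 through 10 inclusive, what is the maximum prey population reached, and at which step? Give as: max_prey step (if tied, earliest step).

Answer: 93 10

Derivation:
Step 1: prey: 35+14-18=31; pred: 13+4-6=11
Step 2: prey: 31+12-13=30; pred: 11+3-5=9
Step 3: prey: 30+12-10=32; pred: 9+2-4=7
Step 4: prey: 32+12-8=36; pred: 7+2-3=6
Step 5: prey: 36+14-8=42; pred: 6+2-3=5
Step 6: prey: 42+16-8=50; pred: 5+2-2=5
Step 7: prey: 50+20-10=60; pred: 5+2-2=5
Step 8: prey: 60+24-12=72; pred: 5+3-2=6
Step 9: prey: 72+28-17=83; pred: 6+4-3=7
Step 10: prey: 83+33-23=93; pred: 7+5-3=9
Max prey = 93 at step 10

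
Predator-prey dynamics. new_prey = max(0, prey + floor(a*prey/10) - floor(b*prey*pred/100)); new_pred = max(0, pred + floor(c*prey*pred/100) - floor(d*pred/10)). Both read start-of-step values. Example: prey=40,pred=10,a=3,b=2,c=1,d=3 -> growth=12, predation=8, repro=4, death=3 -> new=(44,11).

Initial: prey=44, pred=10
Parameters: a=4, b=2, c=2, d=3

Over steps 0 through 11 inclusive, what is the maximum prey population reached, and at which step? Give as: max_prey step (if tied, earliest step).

Step 1: prey: 44+17-8=53; pred: 10+8-3=15
Step 2: prey: 53+21-15=59; pred: 15+15-4=26
Step 3: prey: 59+23-30=52; pred: 26+30-7=49
Step 4: prey: 52+20-50=22; pred: 49+50-14=85
Step 5: prey: 22+8-37=0; pred: 85+37-25=97
Step 6: prey: 0+0-0=0; pred: 97+0-29=68
Step 7: prey: 0+0-0=0; pred: 68+0-20=48
Step 8: prey: 0+0-0=0; pred: 48+0-14=34
Step 9: prey: 0+0-0=0; pred: 34+0-10=24
Step 10: prey: 0+0-0=0; pred: 24+0-7=17
Step 11: prey: 0+0-0=0; pred: 17+0-5=12
Max prey = 59 at step 2

Answer: 59 2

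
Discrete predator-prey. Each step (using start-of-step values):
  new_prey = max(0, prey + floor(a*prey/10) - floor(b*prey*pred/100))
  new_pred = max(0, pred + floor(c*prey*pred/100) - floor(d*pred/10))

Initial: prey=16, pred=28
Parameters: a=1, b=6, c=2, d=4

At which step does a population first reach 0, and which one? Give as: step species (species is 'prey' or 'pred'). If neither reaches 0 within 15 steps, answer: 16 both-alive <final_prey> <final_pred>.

Step 1: prey: 16+1-26=0; pred: 28+8-11=25
First extinction: prey at step 1

Answer: 1 prey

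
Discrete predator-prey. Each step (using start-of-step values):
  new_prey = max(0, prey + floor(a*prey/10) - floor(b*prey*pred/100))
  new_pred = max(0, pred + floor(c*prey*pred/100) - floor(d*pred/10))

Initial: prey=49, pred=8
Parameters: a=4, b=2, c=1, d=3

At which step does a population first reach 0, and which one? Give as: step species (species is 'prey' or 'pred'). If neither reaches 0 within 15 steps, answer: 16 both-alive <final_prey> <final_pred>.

Answer: 8 prey

Derivation:
Step 1: prey: 49+19-7=61; pred: 8+3-2=9
Step 2: prey: 61+24-10=75; pred: 9+5-2=12
Step 3: prey: 75+30-18=87; pred: 12+9-3=18
Step 4: prey: 87+34-31=90; pred: 18+15-5=28
Step 5: prey: 90+36-50=76; pred: 28+25-8=45
Step 6: prey: 76+30-68=38; pred: 45+34-13=66
Step 7: prey: 38+15-50=3; pred: 66+25-19=72
Step 8: prey: 3+1-4=0; pred: 72+2-21=53
First extinction: prey at step 8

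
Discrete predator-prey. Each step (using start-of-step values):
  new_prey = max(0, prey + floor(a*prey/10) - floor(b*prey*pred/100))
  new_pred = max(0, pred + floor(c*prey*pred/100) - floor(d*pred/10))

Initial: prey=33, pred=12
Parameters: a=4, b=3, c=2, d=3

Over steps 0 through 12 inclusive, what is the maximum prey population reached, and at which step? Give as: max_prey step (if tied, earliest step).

Step 1: prey: 33+13-11=35; pred: 12+7-3=16
Step 2: prey: 35+14-16=33; pred: 16+11-4=23
Step 3: prey: 33+13-22=24; pred: 23+15-6=32
Step 4: prey: 24+9-23=10; pred: 32+15-9=38
Step 5: prey: 10+4-11=3; pred: 38+7-11=34
Step 6: prey: 3+1-3=1; pred: 34+2-10=26
Step 7: prey: 1+0-0=1; pred: 26+0-7=19
Step 8: prey: 1+0-0=1; pred: 19+0-5=14
Step 9: prey: 1+0-0=1; pred: 14+0-4=10
Step 10: prey: 1+0-0=1; pred: 10+0-3=7
Step 11: prey: 1+0-0=1; pred: 7+0-2=5
Step 12: prey: 1+0-0=1; pred: 5+0-1=4
Max prey = 35 at step 1

Answer: 35 1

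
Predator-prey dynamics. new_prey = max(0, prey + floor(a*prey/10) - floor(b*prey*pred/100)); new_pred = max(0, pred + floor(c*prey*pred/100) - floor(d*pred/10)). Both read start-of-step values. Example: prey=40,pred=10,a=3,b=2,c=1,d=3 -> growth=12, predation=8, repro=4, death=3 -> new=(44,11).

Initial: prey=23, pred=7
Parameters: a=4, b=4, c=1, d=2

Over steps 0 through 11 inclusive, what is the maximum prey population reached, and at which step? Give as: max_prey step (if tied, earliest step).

Answer: 35 5

Derivation:
Step 1: prey: 23+9-6=26; pred: 7+1-1=7
Step 2: prey: 26+10-7=29; pred: 7+1-1=7
Step 3: prey: 29+11-8=32; pred: 7+2-1=8
Step 4: prey: 32+12-10=34; pred: 8+2-1=9
Step 5: prey: 34+13-12=35; pred: 9+3-1=11
Step 6: prey: 35+14-15=34; pred: 11+3-2=12
Step 7: prey: 34+13-16=31; pred: 12+4-2=14
Step 8: prey: 31+12-17=26; pred: 14+4-2=16
Step 9: prey: 26+10-16=20; pred: 16+4-3=17
Step 10: prey: 20+8-13=15; pred: 17+3-3=17
Step 11: prey: 15+6-10=11; pred: 17+2-3=16
Max prey = 35 at step 5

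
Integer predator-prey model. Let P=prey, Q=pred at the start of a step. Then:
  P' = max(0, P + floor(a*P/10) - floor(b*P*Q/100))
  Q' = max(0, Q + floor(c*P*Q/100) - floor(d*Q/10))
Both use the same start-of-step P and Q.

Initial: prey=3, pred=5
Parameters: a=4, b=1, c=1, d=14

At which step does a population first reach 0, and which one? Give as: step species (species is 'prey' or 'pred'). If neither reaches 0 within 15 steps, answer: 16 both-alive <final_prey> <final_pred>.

Answer: 1 pred

Derivation:
Step 1: prey: 3+1-0=4; pred: 5+0-7=0
First extinction: pred at step 1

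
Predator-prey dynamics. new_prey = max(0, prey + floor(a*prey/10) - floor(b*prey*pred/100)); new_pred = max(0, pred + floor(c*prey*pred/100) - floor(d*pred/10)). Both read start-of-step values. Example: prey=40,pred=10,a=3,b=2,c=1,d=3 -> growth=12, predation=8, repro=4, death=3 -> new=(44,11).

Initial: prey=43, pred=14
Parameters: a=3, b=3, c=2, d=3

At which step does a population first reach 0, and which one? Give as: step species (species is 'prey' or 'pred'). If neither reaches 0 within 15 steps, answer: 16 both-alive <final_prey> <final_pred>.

Step 1: prey: 43+12-18=37; pred: 14+12-4=22
Step 2: prey: 37+11-24=24; pred: 22+16-6=32
Step 3: prey: 24+7-23=8; pred: 32+15-9=38
Step 4: prey: 8+2-9=1; pred: 38+6-11=33
Step 5: prey: 1+0-0=1; pred: 33+0-9=24
Step 6: prey: 1+0-0=1; pred: 24+0-7=17
Step 7: prey: 1+0-0=1; pred: 17+0-5=12
Step 8: prey: 1+0-0=1; pred: 12+0-3=9
Step 9: prey: 1+0-0=1; pred: 9+0-2=7
Step 10: prey: 1+0-0=1; pred: 7+0-2=5
Step 11: prey: 1+0-0=1; pred: 5+0-1=4
Step 12: prey: 1+0-0=1; pred: 4+0-1=3
Step 13: prey: 1+0-0=1; pred: 3+0-0=3
Steps 14-15: state stable at prey=1, pred=3 (no change)
No extinction within 15 steps

Answer: 16 both-alive 1 3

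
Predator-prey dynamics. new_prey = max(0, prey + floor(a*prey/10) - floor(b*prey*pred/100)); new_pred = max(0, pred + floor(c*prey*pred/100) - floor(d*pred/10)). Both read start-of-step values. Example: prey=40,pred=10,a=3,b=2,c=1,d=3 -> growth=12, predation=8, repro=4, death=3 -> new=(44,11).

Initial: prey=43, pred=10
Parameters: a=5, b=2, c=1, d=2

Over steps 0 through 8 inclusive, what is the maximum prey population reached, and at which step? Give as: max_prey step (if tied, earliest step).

Step 1: prey: 43+21-8=56; pred: 10+4-2=12
Step 2: prey: 56+28-13=71; pred: 12+6-2=16
Step 3: prey: 71+35-22=84; pred: 16+11-3=24
Step 4: prey: 84+42-40=86; pred: 24+20-4=40
Step 5: prey: 86+43-68=61; pred: 40+34-8=66
Step 6: prey: 61+30-80=11; pred: 66+40-13=93
Step 7: prey: 11+5-20=0; pred: 93+10-18=85
Step 8: prey: 0+0-0=0; pred: 85+0-17=68
Max prey = 86 at step 4

Answer: 86 4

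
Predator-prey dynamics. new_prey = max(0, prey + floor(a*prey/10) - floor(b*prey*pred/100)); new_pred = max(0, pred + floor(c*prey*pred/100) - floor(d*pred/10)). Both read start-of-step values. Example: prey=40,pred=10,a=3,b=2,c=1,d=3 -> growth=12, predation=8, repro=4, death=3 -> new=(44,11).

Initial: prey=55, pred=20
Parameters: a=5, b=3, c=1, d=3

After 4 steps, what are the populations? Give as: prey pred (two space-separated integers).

Answer: 12 30

Derivation:
Step 1: prey: 55+27-33=49; pred: 20+11-6=25
Step 2: prey: 49+24-36=37; pred: 25+12-7=30
Step 3: prey: 37+18-33=22; pred: 30+11-9=32
Step 4: prey: 22+11-21=12; pred: 32+7-9=30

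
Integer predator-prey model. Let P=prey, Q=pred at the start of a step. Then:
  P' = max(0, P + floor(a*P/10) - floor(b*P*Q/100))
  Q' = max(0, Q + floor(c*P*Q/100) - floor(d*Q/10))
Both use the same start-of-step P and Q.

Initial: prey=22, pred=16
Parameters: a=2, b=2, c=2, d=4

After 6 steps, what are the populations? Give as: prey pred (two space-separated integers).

Step 1: prey: 22+4-7=19; pred: 16+7-6=17
Step 2: prey: 19+3-6=16; pred: 17+6-6=17
Step 3: prey: 16+3-5=14; pred: 17+5-6=16
Step 4: prey: 14+2-4=12; pred: 16+4-6=14
Step 5: prey: 12+2-3=11; pred: 14+3-5=12
Step 6: prey: 11+2-2=11; pred: 12+2-4=10

Answer: 11 10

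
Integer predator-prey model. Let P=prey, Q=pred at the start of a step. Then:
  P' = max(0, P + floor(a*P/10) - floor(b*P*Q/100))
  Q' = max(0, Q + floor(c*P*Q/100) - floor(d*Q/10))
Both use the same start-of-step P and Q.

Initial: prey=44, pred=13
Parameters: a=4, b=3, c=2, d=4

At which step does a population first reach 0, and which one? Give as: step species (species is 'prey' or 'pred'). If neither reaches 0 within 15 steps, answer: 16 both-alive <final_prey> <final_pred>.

Answer: 16 both-alive 1 2

Derivation:
Step 1: prey: 44+17-17=44; pred: 13+11-5=19
Step 2: prey: 44+17-25=36; pred: 19+16-7=28
Step 3: prey: 36+14-30=20; pred: 28+20-11=37
Step 4: prey: 20+8-22=6; pred: 37+14-14=37
Step 5: prey: 6+2-6=2; pred: 37+4-14=27
Step 6: prey: 2+0-1=1; pred: 27+1-10=18
Step 7: prey: 1+0-0=1; pred: 18+0-7=11
Step 8: prey: 1+0-0=1; pred: 11+0-4=7
Step 9: prey: 1+0-0=1; pred: 7+0-2=5
Step 10: prey: 1+0-0=1; pred: 5+0-2=3
Step 11: prey: 1+0-0=1; pred: 3+0-1=2
Step 12: prey: 1+0-0=1; pred: 2+0-0=2
Steps 13-15: state stable at prey=1, pred=2 (no change)
No extinction within 15 steps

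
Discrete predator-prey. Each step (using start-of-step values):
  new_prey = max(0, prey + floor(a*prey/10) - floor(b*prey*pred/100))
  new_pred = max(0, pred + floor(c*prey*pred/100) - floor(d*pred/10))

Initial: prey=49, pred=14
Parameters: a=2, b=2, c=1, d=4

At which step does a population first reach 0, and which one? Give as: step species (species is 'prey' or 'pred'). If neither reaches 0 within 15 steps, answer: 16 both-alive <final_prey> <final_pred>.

Step 1: prey: 49+9-13=45; pred: 14+6-5=15
Step 2: prey: 45+9-13=41; pred: 15+6-6=15
Step 3: prey: 41+8-12=37; pred: 15+6-6=15
Step 4: prey: 37+7-11=33; pred: 15+5-6=14
Step 5: prey: 33+6-9=30; pred: 14+4-5=13
Step 6: prey: 30+6-7=29; pred: 13+3-5=11
Step 7: prey: 29+5-6=28; pred: 11+3-4=10
Step 8: prey: 28+5-5=28; pred: 10+2-4=8
Step 9: prey: 28+5-4=29; pred: 8+2-3=7
Step 10: prey: 29+5-4=30; pred: 7+2-2=7
Step 11: prey: 30+6-4=32; pred: 7+2-2=7
Step 12: prey: 32+6-4=34; pred: 7+2-2=7
Step 13: prey: 34+6-4=36; pred: 7+2-2=7
Step 14: prey: 36+7-5=38; pred: 7+2-2=7
Step 15: prey: 38+7-5=40; pred: 7+2-2=7
No extinction within 15 steps

Answer: 16 both-alive 40 7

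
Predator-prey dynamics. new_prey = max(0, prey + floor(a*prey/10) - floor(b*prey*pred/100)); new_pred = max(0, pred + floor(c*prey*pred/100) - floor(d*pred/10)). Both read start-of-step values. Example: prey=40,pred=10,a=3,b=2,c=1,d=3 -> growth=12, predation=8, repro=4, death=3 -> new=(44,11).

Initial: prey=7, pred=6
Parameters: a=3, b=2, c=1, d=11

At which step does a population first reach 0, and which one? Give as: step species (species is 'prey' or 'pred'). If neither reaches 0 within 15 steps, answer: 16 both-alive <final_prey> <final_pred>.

Step 1: prey: 7+2-0=9; pred: 6+0-6=0
First extinction: pred at step 1

Answer: 1 pred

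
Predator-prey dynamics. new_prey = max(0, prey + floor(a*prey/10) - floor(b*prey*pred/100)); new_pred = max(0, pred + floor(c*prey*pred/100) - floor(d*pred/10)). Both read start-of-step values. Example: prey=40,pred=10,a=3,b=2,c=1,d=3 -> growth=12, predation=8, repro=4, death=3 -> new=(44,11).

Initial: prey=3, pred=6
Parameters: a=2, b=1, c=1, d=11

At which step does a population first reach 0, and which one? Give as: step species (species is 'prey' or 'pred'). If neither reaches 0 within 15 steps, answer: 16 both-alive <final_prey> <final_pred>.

Answer: 1 pred

Derivation:
Step 1: prey: 3+0-0=3; pred: 6+0-6=0
First extinction: pred at step 1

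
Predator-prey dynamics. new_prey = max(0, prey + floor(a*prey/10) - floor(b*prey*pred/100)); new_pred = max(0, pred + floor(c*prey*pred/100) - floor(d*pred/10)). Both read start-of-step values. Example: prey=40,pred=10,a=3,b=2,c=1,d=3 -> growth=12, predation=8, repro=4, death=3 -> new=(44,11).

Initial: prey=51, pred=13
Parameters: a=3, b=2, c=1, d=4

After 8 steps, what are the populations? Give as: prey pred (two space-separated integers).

Answer: 28 21

Derivation:
Step 1: prey: 51+15-13=53; pred: 13+6-5=14
Step 2: prey: 53+15-14=54; pred: 14+7-5=16
Step 3: prey: 54+16-17=53; pred: 16+8-6=18
Step 4: prey: 53+15-19=49; pred: 18+9-7=20
Step 5: prey: 49+14-19=44; pred: 20+9-8=21
Step 6: prey: 44+13-18=39; pred: 21+9-8=22
Step 7: prey: 39+11-17=33; pred: 22+8-8=22
Step 8: prey: 33+9-14=28; pred: 22+7-8=21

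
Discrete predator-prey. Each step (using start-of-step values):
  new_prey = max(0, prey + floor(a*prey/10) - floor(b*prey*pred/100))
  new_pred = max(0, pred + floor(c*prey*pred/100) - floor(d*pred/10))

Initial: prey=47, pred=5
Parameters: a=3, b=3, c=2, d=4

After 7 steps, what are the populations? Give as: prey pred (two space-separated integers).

Answer: 0 21

Derivation:
Step 1: prey: 47+14-7=54; pred: 5+4-2=7
Step 2: prey: 54+16-11=59; pred: 7+7-2=12
Step 3: prey: 59+17-21=55; pred: 12+14-4=22
Step 4: prey: 55+16-36=35; pred: 22+24-8=38
Step 5: prey: 35+10-39=6; pred: 38+26-15=49
Step 6: prey: 6+1-8=0; pred: 49+5-19=35
Step 7: prey: 0+0-0=0; pred: 35+0-14=21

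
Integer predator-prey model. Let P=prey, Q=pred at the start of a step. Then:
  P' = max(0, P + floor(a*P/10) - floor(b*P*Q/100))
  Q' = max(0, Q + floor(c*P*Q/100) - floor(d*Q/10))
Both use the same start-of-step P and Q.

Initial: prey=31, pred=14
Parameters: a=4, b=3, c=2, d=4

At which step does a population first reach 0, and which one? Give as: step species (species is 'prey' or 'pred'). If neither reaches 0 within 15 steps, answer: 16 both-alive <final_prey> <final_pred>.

Answer: 16 both-alive 34 3

Derivation:
Step 1: prey: 31+12-13=30; pred: 14+8-5=17
Step 2: prey: 30+12-15=27; pred: 17+10-6=21
Step 3: prey: 27+10-17=20; pred: 21+11-8=24
Step 4: prey: 20+8-14=14; pred: 24+9-9=24
Step 5: prey: 14+5-10=9; pred: 24+6-9=21
Step 6: prey: 9+3-5=7; pred: 21+3-8=16
Step 7: prey: 7+2-3=6; pred: 16+2-6=12
Step 8: prey: 6+2-2=6; pred: 12+1-4=9
Step 9: prey: 6+2-1=7; pred: 9+1-3=7
Step 10: prey: 7+2-1=8; pred: 7+0-2=5
Step 11: prey: 8+3-1=10; pred: 5+0-2=3
Step 12: prey: 10+4-0=14; pred: 3+0-1=2
Step 13: prey: 14+5-0=19; pred: 2+0-0=2
Step 14: prey: 19+7-1=25; pred: 2+0-0=2
Step 15: prey: 25+10-1=34; pred: 2+1-0=3
No extinction within 15 steps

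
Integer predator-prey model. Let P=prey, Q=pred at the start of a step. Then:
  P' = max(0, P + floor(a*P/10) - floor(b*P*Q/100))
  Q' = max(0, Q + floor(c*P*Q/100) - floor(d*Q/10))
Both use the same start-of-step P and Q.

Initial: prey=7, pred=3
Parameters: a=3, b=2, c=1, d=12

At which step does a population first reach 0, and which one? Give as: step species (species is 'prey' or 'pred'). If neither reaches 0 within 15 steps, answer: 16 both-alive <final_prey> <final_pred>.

Step 1: prey: 7+2-0=9; pred: 3+0-3=0
First extinction: pred at step 1

Answer: 1 pred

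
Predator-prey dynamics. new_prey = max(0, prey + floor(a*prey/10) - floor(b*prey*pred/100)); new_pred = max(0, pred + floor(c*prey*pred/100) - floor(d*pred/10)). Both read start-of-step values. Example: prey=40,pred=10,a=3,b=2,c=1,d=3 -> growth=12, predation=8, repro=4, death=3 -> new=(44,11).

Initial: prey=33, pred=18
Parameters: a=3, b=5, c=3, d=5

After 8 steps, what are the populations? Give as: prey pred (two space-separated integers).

Step 1: prey: 33+9-29=13; pred: 18+17-9=26
Step 2: prey: 13+3-16=0; pred: 26+10-13=23
Step 3: prey: 0+0-0=0; pred: 23+0-11=12
Step 4: prey: 0+0-0=0; pred: 12+0-6=6
Step 5: prey: 0+0-0=0; pred: 6+0-3=3
Step 6: prey: 0+0-0=0; pred: 3+0-1=2
Step 7: prey: 0+0-0=0; pred: 2+0-1=1
Step 8: prey: 0+0-0=0; pred: 1+0-0=1

Answer: 0 1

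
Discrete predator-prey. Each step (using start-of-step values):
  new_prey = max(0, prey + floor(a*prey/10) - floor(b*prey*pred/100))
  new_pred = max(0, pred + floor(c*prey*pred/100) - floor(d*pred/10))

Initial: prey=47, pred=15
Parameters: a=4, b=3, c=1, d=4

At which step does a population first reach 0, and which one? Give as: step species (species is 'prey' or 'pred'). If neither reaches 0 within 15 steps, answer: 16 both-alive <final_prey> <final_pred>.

Answer: 16 both-alive 72 11

Derivation:
Step 1: prey: 47+18-21=44; pred: 15+7-6=16
Step 2: prey: 44+17-21=40; pred: 16+7-6=17
Step 3: prey: 40+16-20=36; pred: 17+6-6=17
Step 4: prey: 36+14-18=32; pred: 17+6-6=17
Step 5: prey: 32+12-16=28; pred: 17+5-6=16
Step 6: prey: 28+11-13=26; pred: 16+4-6=14
Step 7: prey: 26+10-10=26; pred: 14+3-5=12
Step 8: prey: 26+10-9=27; pred: 12+3-4=11
Step 9: prey: 27+10-8=29; pred: 11+2-4=9
Step 10: prey: 29+11-7=33; pred: 9+2-3=8
Step 11: prey: 33+13-7=39; pred: 8+2-3=7
Step 12: prey: 39+15-8=46; pred: 7+2-2=7
Step 13: prey: 46+18-9=55; pred: 7+3-2=8
Step 14: prey: 55+22-13=64; pred: 8+4-3=9
Step 15: prey: 64+25-17=72; pred: 9+5-3=11
No extinction within 15 steps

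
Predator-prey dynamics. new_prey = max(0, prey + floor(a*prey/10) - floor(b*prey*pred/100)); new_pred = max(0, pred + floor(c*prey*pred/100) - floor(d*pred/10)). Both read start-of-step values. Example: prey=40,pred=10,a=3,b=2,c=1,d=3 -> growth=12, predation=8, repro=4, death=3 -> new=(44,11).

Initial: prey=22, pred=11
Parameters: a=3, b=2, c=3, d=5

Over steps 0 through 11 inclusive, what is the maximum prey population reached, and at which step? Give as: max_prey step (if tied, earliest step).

Answer: 25 2

Derivation:
Step 1: prey: 22+6-4=24; pred: 11+7-5=13
Step 2: prey: 24+7-6=25; pred: 13+9-6=16
Step 3: prey: 25+7-8=24; pred: 16+12-8=20
Step 4: prey: 24+7-9=22; pred: 20+14-10=24
Step 5: prey: 22+6-10=18; pred: 24+15-12=27
Step 6: prey: 18+5-9=14; pred: 27+14-13=28
Step 7: prey: 14+4-7=11; pred: 28+11-14=25
Step 8: prey: 11+3-5=9; pred: 25+8-12=21
Step 9: prey: 9+2-3=8; pred: 21+5-10=16
Step 10: prey: 8+2-2=8; pred: 16+3-8=11
Step 11: prey: 8+2-1=9; pred: 11+2-5=8
Max prey = 25 at step 2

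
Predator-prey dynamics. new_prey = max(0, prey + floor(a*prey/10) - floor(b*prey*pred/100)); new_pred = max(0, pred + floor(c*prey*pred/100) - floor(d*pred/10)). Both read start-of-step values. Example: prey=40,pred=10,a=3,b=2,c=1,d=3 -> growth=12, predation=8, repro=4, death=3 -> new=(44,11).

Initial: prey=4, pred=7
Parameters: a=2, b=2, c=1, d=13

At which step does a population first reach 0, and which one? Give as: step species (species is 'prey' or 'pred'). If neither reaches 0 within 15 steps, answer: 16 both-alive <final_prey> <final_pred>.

Answer: 1 pred

Derivation:
Step 1: prey: 4+0-0=4; pred: 7+0-9=0
First extinction: pred at step 1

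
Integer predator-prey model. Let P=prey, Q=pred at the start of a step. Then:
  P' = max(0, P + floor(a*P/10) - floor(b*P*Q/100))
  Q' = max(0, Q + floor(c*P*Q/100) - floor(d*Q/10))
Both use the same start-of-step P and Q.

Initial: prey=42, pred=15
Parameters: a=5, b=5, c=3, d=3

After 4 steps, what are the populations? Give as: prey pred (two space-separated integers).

Step 1: prey: 42+21-31=32; pred: 15+18-4=29
Step 2: prey: 32+16-46=2; pred: 29+27-8=48
Step 3: prey: 2+1-4=0; pred: 48+2-14=36
Step 4: prey: 0+0-0=0; pred: 36+0-10=26

Answer: 0 26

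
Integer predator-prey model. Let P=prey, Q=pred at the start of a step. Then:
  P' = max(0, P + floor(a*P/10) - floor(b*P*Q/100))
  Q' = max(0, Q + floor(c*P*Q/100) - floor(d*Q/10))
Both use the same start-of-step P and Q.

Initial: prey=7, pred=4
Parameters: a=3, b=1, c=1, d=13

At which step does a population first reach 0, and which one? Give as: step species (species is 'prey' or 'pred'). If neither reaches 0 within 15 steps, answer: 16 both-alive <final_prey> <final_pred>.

Answer: 1 pred

Derivation:
Step 1: prey: 7+2-0=9; pred: 4+0-5=0
First extinction: pred at step 1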